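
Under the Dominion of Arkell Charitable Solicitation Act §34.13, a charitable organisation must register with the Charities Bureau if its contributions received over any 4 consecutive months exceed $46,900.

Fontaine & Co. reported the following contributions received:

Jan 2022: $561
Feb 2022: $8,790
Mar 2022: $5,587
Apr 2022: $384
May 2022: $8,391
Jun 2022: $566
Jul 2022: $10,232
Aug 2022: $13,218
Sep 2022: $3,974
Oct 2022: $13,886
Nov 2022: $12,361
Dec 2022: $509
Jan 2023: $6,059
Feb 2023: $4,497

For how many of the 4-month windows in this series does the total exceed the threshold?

0

Jan 2022–Apr 2022: $561 + $8,790 + $5,587 + $384 = $15,322 (under)
Feb 2022–May 2022: $8,790 + $5,587 + $384 + $8,391 = $23,152 (under)
Mar 2022–Jun 2022: $5,587 + $384 + $8,391 + $566 = $14,928 (under)
Apr 2022–Jul 2022: $384 + $8,391 + $566 + $10,232 = $19,573 (under)
May 2022–Aug 2022: $8,391 + $566 + $10,232 + $13,218 = $32,407 (under)
Jun 2022–Sep 2022: $566 + $10,232 + $13,218 + $3,974 = $27,990 (under)
Jul 2022–Oct 2022: $10,232 + $13,218 + $3,974 + $13,886 = $41,310 (under)
Aug 2022–Nov 2022: $13,218 + $3,974 + $13,886 + $12,361 = $43,439 (under)
Sep 2022–Dec 2022: $3,974 + $13,886 + $12,361 + $509 = $30,730 (under)
Oct 2022–Jan 2023: $13,886 + $12,361 + $509 + $6,059 = $32,815 (under)
Nov 2022–Feb 2023: $12,361 + $509 + $6,059 + $4,497 = $23,426 (under)
0 windows exceed the threshold.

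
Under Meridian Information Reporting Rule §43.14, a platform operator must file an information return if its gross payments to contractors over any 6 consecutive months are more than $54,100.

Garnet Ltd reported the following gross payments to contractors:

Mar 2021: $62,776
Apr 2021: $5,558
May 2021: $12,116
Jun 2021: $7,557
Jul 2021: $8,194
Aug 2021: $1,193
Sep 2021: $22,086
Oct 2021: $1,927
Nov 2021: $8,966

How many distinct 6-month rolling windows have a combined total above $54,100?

Mar 2021–Aug 2021: $62,776 + $5,558 + $12,116 + $7,557 + $8,194 + $1,193 = $97,394 (over)
Apr 2021–Sep 2021: $5,558 + $12,116 + $7,557 + $8,194 + $1,193 + $22,086 = $56,704 (over)
May 2021–Oct 2021: $12,116 + $7,557 + $8,194 + $1,193 + $22,086 + $1,927 = $53,073 (under)
Jun 2021–Nov 2021: $7,557 + $8,194 + $1,193 + $22,086 + $1,927 + $8,966 = $49,923 (under)
2 windows exceed the threshold.

2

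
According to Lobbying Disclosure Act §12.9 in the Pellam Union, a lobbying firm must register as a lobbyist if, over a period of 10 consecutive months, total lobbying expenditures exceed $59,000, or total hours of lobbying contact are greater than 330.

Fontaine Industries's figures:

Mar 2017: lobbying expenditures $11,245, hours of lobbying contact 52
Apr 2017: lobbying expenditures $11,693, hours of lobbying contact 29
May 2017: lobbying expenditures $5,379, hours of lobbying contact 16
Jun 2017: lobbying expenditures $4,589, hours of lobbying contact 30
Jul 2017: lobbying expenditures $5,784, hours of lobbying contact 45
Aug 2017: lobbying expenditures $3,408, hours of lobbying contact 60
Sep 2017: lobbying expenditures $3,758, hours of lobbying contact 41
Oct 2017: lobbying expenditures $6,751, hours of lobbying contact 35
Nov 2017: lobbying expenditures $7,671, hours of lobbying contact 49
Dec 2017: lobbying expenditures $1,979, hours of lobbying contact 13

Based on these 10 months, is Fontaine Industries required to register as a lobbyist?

Yes

Total lobbying expenditures: $11,245 + $11,693 + $5,379 + $4,589 + $5,784 + $3,408 + $3,758 + $6,751 + $7,671 + $1,979 = $62,257 (> $59,000).
Total hours of lobbying contact: 52 + 29 + 16 + 30 + 45 + 60 + 41 + 35 + 49 + 13 = 370 (> 330).
The test is 'or': at least one threshold is exceeded.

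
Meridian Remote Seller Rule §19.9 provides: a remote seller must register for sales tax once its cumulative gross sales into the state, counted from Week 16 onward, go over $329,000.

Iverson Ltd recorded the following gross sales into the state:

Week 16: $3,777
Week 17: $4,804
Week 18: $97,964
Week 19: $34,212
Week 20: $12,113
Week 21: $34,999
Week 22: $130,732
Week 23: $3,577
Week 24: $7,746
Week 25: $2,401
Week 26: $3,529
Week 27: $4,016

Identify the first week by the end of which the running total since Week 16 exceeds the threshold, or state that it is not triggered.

Through Week 16: $3,777
Through Week 17: $8,581
Through Week 18: $106,545
Through Week 19: $140,757
Through Week 20: $152,870
Through Week 21: $187,869
Through Week 22: $318,601
Through Week 23: $322,178
Through Week 24: $329,924 ← exceeds threshold

Week 24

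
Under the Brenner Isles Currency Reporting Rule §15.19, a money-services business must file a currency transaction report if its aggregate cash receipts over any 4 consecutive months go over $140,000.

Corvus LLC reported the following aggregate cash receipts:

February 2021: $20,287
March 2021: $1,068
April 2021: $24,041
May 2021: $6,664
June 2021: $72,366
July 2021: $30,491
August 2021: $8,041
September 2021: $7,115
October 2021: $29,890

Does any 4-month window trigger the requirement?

February 2021–May 2021: $20,287 + $1,068 + $24,041 + $6,664 = $52,060 (under)
March 2021–June 2021: $1,068 + $24,041 + $6,664 + $72,366 = $104,139 (under)
April 2021–July 2021: $24,041 + $6,664 + $72,366 + $30,491 = $133,562 (under)
May 2021–August 2021: $6,664 + $72,366 + $30,491 + $8,041 = $117,562 (under)
June 2021–September 2021: $72,366 + $30,491 + $8,041 + $7,115 = $118,013 (under)
July 2021–October 2021: $30,491 + $8,041 + $7,115 + $29,890 = $75,537 (under)
No window exceeds $140,000.

No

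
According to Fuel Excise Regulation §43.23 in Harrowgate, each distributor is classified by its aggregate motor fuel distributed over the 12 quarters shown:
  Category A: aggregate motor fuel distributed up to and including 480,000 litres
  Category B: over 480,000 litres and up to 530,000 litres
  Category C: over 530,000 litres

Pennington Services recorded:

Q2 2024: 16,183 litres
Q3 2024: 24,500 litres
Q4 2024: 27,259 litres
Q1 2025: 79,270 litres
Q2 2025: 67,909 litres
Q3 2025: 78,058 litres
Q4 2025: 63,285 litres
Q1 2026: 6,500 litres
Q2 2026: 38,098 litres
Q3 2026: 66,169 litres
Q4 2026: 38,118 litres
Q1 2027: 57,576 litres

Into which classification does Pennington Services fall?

Aggregate motor fuel distributed: 16,183 litres + 24,500 litres + 27,259 litres + 79,270 litres + 67,909 litres + 78,058 litres + 63,285 litres + 6,500 litres + 38,098 litres + 66,169 litres + 38,118 litres + 57,576 litres = 562,925 litres.
562,925 litres > 530,000 litres, so Category C applies.

Category C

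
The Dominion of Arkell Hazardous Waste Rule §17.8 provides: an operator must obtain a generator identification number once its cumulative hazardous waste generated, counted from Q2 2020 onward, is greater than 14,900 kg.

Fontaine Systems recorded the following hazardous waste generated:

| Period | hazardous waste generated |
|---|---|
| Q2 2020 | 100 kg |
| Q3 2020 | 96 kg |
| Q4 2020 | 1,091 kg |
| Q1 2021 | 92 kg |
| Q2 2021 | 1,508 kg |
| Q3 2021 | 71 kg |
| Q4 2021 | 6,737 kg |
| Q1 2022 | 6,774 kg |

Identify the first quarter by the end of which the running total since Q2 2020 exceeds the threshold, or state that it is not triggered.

Q1 2022

Through Q2 2020: 100 kg
Through Q3 2020: 196 kg
Through Q4 2020: 1,287 kg
Through Q1 2021: 1,379 kg
Through Q2 2021: 2,887 kg
Through Q3 2021: 2,958 kg
Through Q4 2021: 9,695 kg
Through Q1 2022: 16,469 kg ← exceeds threshold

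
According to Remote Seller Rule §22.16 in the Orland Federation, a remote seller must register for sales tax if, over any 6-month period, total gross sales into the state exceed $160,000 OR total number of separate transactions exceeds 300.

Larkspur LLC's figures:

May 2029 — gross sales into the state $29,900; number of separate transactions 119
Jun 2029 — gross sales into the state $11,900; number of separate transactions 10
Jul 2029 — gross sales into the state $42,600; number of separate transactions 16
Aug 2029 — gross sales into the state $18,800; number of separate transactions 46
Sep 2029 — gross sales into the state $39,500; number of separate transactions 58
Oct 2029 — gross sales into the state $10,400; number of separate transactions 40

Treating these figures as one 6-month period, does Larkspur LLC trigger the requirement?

Total gross sales into the state: $29,900 + $11,900 + $42,600 + $18,800 + $39,500 + $10,400 = $153,100 (≤ $160,000).
Total number of separate transactions: 119 + 10 + 16 + 46 + 58 + 40 = 289 (≤ 300).
The test is 'or': neither threshold is exceeded.

No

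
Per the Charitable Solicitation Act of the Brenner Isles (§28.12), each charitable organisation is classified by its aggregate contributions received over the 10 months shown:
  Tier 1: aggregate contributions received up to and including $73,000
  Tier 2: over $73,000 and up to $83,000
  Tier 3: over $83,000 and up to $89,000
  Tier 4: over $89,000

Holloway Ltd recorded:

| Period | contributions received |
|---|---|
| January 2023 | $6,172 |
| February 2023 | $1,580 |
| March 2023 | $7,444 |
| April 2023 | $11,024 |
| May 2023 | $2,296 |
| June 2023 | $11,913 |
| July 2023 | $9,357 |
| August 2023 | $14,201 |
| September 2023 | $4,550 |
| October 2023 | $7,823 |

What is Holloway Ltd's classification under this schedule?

Tier 2

Aggregate contributions received: $6,172 + $1,580 + $7,444 + $11,024 + $2,296 + $11,913 + $9,357 + $14,201 + $4,550 + $7,823 = $76,360.
$73,000 < $76,360 ≤ $83,000, so Tier 2 applies.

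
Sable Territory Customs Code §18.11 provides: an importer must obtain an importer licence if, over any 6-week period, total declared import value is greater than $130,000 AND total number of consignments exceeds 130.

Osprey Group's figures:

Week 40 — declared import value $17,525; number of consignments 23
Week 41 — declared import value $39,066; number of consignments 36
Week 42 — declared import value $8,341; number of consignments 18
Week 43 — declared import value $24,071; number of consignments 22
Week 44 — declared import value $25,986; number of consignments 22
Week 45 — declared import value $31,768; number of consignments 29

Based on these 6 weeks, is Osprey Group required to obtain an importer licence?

Yes

Total declared import value: $17,525 + $39,066 + $8,341 + $24,071 + $25,986 + $31,768 = $146,757 (> $130,000).
Total number of consignments: 23 + 36 + 18 + 22 + 22 + 29 = 150 (> 130).
The test is 'and': both thresholds are exceeded.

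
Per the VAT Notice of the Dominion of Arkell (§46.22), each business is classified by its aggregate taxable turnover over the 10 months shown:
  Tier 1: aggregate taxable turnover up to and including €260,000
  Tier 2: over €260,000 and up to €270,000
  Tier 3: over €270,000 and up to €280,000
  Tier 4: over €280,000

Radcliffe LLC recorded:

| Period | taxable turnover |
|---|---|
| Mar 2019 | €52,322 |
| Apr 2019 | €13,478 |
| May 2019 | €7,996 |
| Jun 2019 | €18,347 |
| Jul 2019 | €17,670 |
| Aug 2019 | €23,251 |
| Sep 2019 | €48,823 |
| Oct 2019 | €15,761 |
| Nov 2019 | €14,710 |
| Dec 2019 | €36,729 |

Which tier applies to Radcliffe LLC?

Aggregate taxable turnover: €52,322 + €13,478 + €7,996 + €18,347 + €17,670 + €23,251 + €48,823 + €15,761 + €14,710 + €36,729 = €249,087.
€249,087 ≤ €260,000, so Tier 1 applies.

Tier 1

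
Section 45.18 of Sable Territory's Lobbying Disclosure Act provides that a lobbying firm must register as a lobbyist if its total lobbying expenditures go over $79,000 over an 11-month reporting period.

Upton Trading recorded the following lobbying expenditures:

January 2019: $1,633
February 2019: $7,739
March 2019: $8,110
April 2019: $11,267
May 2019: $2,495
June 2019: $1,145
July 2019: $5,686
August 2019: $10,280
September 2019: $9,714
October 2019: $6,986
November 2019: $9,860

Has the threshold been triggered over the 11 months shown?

Total lobbying expenditures: $1,633 + $7,739 + $8,110 + $11,267 + $2,495 + $1,145 + $5,686 + $10,280 + $9,714 + $6,986 + $9,860 = $74,915.
$74,915 ≤ $79,000, so the threshold is not exceeded.

No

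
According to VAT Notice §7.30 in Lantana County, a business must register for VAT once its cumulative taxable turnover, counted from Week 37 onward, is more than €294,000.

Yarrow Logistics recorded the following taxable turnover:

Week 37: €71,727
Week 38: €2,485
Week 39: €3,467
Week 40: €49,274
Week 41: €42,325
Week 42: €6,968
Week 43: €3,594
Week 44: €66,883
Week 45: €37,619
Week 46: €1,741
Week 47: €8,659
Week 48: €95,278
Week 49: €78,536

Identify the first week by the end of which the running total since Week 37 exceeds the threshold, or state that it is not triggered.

Through Week 37: €71,727
Through Week 38: €74,212
Through Week 39: €77,679
Through Week 40: €126,953
Through Week 41: €169,278
Through Week 42: €176,246
Through Week 43: €179,840
Through Week 44: €246,723
Through Week 45: €284,342
Through Week 46: €286,083
Through Week 47: €294,742 ← exceeds threshold

Week 47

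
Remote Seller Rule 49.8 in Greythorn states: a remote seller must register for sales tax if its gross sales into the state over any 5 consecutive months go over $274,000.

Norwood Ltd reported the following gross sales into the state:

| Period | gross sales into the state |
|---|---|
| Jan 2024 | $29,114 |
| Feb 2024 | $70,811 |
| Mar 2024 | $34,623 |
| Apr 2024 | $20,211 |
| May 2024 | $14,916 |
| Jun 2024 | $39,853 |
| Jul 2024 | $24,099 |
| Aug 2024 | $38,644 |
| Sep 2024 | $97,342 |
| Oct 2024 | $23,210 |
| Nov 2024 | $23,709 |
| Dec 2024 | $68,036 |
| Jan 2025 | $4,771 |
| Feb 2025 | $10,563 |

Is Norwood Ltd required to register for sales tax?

Jan 2024–May 2024: $29,114 + $70,811 + $34,623 + $20,211 + $14,916 = $169,675 (under)
Feb 2024–Jun 2024: $70,811 + $34,623 + $20,211 + $14,916 + $39,853 = $180,414 (under)
Mar 2024–Jul 2024: $34,623 + $20,211 + $14,916 + $39,853 + $24,099 = $133,702 (under)
Apr 2024–Aug 2024: $20,211 + $14,916 + $39,853 + $24,099 + $38,644 = $137,723 (under)
May 2024–Sep 2024: $14,916 + $39,853 + $24,099 + $38,644 + $97,342 = $214,854 (under)
Jun 2024–Oct 2024: $39,853 + $24,099 + $38,644 + $97,342 + $23,210 = $223,148 (under)
Jul 2024–Nov 2024: $24,099 + $38,644 + $97,342 + $23,210 + $23,709 = $207,004 (under)
Aug 2024–Dec 2024: $38,644 + $97,342 + $23,210 + $23,709 + $68,036 = $250,941 (under)
Sep 2024–Jan 2025: $97,342 + $23,210 + $23,709 + $68,036 + $4,771 = $217,068 (under)
Oct 2024–Feb 2025: $23,210 + $23,709 + $68,036 + $4,771 + $10,563 = $130,289 (under)
No window exceeds $274,000.

No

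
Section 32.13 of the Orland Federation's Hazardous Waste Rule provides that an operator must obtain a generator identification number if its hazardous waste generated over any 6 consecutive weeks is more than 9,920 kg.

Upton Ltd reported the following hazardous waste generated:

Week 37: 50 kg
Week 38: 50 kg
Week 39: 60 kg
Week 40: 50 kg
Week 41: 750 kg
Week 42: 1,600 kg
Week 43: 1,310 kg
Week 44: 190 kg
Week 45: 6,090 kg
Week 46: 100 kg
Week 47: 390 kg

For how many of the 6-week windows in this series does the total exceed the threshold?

Week 37–Week 42: 50 kg + 50 kg + 60 kg + 50 kg + 750 kg + 1,600 kg = 2,560 kg (under)
Week 38–Week 43: 50 kg + 60 kg + 50 kg + 750 kg + 1,600 kg + 1,310 kg = 3,820 kg (under)
Week 39–Week 44: 60 kg + 50 kg + 750 kg + 1,600 kg + 1,310 kg + 190 kg = 3,960 kg (under)
Week 40–Week 45: 50 kg + 750 kg + 1,600 kg + 1,310 kg + 190 kg + 6,090 kg = 9,990 kg (over)
Week 41–Week 46: 750 kg + 1,600 kg + 1,310 kg + 190 kg + 6,090 kg + 100 kg = 10,040 kg (over)
Week 42–Week 47: 1,600 kg + 1,310 kg + 190 kg + 6,090 kg + 100 kg + 390 kg = 9,680 kg (under)
2 windows exceed the threshold.

2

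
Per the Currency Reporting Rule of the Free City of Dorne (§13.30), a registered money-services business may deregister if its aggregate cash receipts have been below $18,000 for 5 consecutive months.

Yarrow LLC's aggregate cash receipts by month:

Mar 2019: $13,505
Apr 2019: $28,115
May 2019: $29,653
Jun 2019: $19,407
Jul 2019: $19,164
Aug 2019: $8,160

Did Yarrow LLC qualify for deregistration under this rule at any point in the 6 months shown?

No

Months below $18,000: Mar 2019, Aug 2019.
Longest run of consecutive months below the threshold: 1.
1 < 5, so Yarrow LLC never became eligible.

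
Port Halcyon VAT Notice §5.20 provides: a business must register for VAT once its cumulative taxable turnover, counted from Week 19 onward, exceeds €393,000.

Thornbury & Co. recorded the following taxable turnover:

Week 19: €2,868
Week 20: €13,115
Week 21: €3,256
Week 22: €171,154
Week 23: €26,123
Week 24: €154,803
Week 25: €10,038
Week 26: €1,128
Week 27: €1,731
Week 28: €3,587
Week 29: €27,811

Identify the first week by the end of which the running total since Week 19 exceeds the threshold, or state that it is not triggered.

Through Week 19: €2,868
Through Week 20: €15,983
Through Week 21: €19,239
Through Week 22: €190,393
Through Week 23: €216,516
Through Week 24: €371,319
Through Week 25: €381,357
Through Week 26: €382,485
Through Week 27: €384,216
Through Week 28: €387,803
Through Week 29: €415,614 ← exceeds threshold

Week 29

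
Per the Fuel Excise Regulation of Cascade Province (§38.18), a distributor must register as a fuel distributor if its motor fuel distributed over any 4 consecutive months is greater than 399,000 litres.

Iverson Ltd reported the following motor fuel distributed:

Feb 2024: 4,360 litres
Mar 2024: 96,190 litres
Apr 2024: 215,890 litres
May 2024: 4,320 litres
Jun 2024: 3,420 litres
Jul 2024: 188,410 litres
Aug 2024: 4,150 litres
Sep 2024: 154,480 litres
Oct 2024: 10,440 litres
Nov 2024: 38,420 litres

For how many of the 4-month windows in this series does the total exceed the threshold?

1

Feb 2024–May 2024: 4,360 litres + 96,190 litres + 215,890 litres + 4,320 litres = 320,760 litres (under)
Mar 2024–Jun 2024: 96,190 litres + 215,890 litres + 4,320 litres + 3,420 litres = 319,820 litres (under)
Apr 2024–Jul 2024: 215,890 litres + 4,320 litres + 3,420 litres + 188,410 litres = 412,040 litres (over)
May 2024–Aug 2024: 4,320 litres + 3,420 litres + 188,410 litres + 4,150 litres = 200,300 litres (under)
Jun 2024–Sep 2024: 3,420 litres + 188,410 litres + 4,150 litres + 154,480 litres = 350,460 litres (under)
Jul 2024–Oct 2024: 188,410 litres + 4,150 litres + 154,480 litres + 10,440 litres = 357,480 litres (under)
Aug 2024–Nov 2024: 4,150 litres + 154,480 litres + 10,440 litres + 38,420 litres = 207,490 litres (under)
1 window exceeds the threshold.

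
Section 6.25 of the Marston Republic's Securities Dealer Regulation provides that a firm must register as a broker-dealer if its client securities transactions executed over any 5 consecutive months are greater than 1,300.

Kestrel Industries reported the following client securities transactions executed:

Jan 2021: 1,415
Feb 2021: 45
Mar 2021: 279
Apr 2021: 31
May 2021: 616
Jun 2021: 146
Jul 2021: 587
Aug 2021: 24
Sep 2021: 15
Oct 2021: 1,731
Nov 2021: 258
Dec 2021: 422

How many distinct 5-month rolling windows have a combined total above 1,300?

7

Jan 2021–May 2021: 1,415 + 45 + 279 + 31 + 616 = 2,386 (over)
Feb 2021–Jun 2021: 45 + 279 + 31 + 616 + 146 = 1,117 (under)
Mar 2021–Jul 2021: 279 + 31 + 616 + 146 + 587 = 1,659 (over)
Apr 2021–Aug 2021: 31 + 616 + 146 + 587 + 24 = 1,404 (over)
May 2021–Sep 2021: 616 + 146 + 587 + 24 + 15 = 1,388 (over)
Jun 2021–Oct 2021: 146 + 587 + 24 + 15 + 1,731 = 2,503 (over)
Jul 2021–Nov 2021: 587 + 24 + 15 + 1,731 + 258 = 2,615 (over)
Aug 2021–Dec 2021: 24 + 15 + 1,731 + 258 + 422 = 2,450 (over)
7 windows exceed the threshold.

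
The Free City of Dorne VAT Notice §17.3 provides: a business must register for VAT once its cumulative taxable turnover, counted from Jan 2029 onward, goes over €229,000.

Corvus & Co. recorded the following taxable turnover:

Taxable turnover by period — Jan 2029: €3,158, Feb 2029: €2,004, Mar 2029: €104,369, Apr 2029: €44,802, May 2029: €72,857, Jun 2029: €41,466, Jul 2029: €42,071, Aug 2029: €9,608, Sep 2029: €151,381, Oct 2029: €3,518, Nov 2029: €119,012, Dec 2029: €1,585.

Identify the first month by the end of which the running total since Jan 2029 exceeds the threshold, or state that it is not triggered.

Through Jan 2029: €3,158
Through Feb 2029: €5,162
Through Mar 2029: €109,531
Through Apr 2029: €154,333
Through May 2029: €227,190
Through Jun 2029: €268,656 ← exceeds threshold

Jun 2029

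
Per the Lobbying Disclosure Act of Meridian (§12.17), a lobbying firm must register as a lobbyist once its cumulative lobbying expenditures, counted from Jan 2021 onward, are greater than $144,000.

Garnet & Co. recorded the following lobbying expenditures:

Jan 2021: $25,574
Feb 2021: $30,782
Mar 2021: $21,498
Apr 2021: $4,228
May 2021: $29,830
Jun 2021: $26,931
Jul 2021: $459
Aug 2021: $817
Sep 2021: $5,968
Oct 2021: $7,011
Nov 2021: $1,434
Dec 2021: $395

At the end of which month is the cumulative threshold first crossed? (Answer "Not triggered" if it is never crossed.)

Sep 2021

Through Jan 2021: $25,574
Through Feb 2021: $56,356
Through Mar 2021: $77,854
Through Apr 2021: $82,082
Through May 2021: $111,912
Through Jun 2021: $138,843
Through Jul 2021: $139,302
Through Aug 2021: $140,119
Through Sep 2021: $146,087 ← exceeds threshold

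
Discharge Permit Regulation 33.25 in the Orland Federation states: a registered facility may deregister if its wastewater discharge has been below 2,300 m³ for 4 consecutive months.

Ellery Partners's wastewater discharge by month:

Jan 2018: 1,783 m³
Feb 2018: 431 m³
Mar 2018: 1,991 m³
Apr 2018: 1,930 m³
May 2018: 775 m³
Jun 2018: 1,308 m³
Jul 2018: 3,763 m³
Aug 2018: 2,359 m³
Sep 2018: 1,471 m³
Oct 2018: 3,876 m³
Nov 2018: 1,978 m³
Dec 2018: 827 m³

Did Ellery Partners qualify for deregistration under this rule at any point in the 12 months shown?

Months below 2,300 m³: Jan 2018, Feb 2018, Mar 2018, Apr 2018, May 2018, Jun 2018, Sep 2018, Nov 2018, Dec 2018.
Longest run of consecutive months below the threshold: 6.
6 ≥ 4, so Ellery Partners became eligible.

Yes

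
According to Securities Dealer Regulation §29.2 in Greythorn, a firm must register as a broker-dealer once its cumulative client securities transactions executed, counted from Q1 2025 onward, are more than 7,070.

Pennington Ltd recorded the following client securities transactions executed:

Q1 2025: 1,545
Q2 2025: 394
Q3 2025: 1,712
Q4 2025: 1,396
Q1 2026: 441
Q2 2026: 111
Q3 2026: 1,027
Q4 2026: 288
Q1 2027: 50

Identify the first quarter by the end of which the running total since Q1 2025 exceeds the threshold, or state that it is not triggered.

Through Q1 2025: 1,545
Through Q2 2025: 1,939
Through Q3 2025: 3,651
Through Q4 2025: 5,047
Through Q1 2026: 5,488
Through Q2 2026: 5,599
Through Q3 2026: 6,626
Through Q4 2026: 6,914
Through Q1 2027: 6,964
Final cumulative total 6,964 ≤ 7,070; the threshold is never exceeded.

Not triggered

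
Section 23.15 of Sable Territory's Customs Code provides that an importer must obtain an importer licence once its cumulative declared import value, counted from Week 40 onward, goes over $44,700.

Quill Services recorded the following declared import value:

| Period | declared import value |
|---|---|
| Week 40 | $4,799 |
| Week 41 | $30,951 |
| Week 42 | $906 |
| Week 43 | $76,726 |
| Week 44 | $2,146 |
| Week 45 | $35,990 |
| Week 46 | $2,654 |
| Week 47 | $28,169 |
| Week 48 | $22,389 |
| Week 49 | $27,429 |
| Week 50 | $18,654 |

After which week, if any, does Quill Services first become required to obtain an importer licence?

Through Week 40: $4,799
Through Week 41: $35,750
Through Week 42: $36,656
Through Week 43: $113,382 ← exceeds threshold

Week 43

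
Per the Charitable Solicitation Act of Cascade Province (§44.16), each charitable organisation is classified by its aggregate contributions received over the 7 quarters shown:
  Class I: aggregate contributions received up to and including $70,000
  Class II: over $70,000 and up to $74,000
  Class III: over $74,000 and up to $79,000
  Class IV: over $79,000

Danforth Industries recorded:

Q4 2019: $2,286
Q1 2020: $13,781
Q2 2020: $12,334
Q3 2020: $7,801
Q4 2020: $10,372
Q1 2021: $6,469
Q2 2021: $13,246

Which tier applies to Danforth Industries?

Class I

Aggregate contributions received: $2,286 + $13,781 + $12,334 + $7,801 + $10,372 + $6,469 + $13,246 = $66,289.
$66,289 ≤ $70,000, so Class I applies.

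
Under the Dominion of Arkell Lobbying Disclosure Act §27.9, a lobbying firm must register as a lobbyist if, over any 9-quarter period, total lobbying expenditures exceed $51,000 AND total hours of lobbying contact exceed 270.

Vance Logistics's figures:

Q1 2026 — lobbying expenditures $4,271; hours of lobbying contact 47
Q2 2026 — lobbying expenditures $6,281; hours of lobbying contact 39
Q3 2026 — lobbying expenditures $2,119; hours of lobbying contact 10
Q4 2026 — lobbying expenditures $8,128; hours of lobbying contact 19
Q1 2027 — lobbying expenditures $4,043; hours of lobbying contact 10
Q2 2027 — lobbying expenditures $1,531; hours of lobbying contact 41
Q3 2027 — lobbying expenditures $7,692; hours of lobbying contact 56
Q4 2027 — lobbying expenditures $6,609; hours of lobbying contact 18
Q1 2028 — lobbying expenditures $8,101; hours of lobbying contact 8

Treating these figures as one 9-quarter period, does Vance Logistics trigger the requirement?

No

Total lobbying expenditures: $4,271 + $6,281 + $2,119 + $8,128 + $4,043 + $1,531 + $7,692 + $6,609 + $8,101 = $48,775 (≤ $51,000).
Total hours of lobbying contact: 47 + 39 + 10 + 19 + 10 + 41 + 56 + 18 + 8 = 248 (≤ 270).
The test is 'and': the rule requires both, and at least one is not exceeded.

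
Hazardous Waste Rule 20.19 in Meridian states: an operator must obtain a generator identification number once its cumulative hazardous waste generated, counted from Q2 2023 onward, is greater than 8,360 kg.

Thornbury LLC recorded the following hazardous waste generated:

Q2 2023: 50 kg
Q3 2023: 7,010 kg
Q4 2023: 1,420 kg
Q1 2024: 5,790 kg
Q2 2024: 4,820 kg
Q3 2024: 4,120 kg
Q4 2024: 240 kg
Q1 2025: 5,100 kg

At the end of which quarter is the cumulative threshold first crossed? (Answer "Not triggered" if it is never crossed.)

Through Q2 2023: 50 kg
Through Q3 2023: 7,060 kg
Through Q4 2023: 8,480 kg ← exceeds threshold

Q4 2023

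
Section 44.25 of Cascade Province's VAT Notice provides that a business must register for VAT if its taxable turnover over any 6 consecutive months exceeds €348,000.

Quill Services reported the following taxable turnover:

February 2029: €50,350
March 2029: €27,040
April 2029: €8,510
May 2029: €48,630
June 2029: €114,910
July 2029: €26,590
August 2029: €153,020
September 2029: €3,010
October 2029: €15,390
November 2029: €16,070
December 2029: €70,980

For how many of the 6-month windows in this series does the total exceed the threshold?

3

February 2029–July 2029: €50,350 + €27,040 + €8,510 + €48,630 + €114,910 + €26,590 = €276,030 (under)
March 2029–August 2029: €27,040 + €8,510 + €48,630 + €114,910 + €26,590 + €153,020 = €378,700 (over)
April 2029–September 2029: €8,510 + €48,630 + €114,910 + €26,590 + €153,020 + €3,010 = €354,670 (over)
May 2029–October 2029: €48,630 + €114,910 + €26,590 + €153,020 + €3,010 + €15,390 = €361,550 (over)
June 2029–November 2029: €114,910 + €26,590 + €153,020 + €3,010 + €15,390 + €16,070 = €328,990 (under)
July 2029–December 2029: €26,590 + €153,020 + €3,010 + €15,390 + €16,070 + €70,980 = €285,060 (under)
3 windows exceed the threshold.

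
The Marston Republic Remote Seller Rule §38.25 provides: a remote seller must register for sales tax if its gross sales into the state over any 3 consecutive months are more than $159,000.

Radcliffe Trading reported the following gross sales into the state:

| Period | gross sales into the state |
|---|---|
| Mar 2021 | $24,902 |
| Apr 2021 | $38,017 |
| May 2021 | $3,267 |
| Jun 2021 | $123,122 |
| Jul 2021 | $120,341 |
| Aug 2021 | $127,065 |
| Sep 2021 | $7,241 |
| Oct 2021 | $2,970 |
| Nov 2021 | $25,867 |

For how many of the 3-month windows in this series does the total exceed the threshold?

4

Mar 2021–May 2021: $24,902 + $38,017 + $3,267 = $66,186 (under)
Apr 2021–Jun 2021: $38,017 + $3,267 + $123,122 = $164,406 (over)
May 2021–Jul 2021: $3,267 + $123,122 + $120,341 = $246,730 (over)
Jun 2021–Aug 2021: $123,122 + $120,341 + $127,065 = $370,528 (over)
Jul 2021–Sep 2021: $120,341 + $127,065 + $7,241 = $254,647 (over)
Aug 2021–Oct 2021: $127,065 + $7,241 + $2,970 = $137,276 (under)
Sep 2021–Nov 2021: $7,241 + $2,970 + $25,867 = $36,078 (under)
4 windows exceed the threshold.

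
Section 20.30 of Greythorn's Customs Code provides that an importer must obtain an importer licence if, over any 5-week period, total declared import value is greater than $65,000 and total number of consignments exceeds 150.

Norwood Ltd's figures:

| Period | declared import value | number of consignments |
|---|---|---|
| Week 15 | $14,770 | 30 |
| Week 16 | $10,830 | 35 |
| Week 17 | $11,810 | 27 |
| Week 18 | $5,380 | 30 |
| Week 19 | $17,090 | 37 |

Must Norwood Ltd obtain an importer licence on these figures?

No

Total declared import value: $14,770 + $10,830 + $11,810 + $5,380 + $17,090 = $59,880 (≤ $65,000).
Total number of consignments: 30 + 35 + 27 + 30 + 37 = 159 (> 150).
The test is 'and': the rule requires both, and at least one is not exceeded.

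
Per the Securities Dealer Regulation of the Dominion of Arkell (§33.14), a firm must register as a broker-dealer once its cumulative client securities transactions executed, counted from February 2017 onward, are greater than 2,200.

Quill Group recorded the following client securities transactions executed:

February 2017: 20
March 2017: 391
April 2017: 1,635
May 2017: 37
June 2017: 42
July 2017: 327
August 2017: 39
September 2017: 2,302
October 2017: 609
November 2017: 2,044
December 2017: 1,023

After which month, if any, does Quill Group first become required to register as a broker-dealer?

July 2017

Through February 2017: 20
Through March 2017: 411
Through April 2017: 2,046
Through May 2017: 2,083
Through June 2017: 2,125
Through July 2017: 2,452 ← exceeds threshold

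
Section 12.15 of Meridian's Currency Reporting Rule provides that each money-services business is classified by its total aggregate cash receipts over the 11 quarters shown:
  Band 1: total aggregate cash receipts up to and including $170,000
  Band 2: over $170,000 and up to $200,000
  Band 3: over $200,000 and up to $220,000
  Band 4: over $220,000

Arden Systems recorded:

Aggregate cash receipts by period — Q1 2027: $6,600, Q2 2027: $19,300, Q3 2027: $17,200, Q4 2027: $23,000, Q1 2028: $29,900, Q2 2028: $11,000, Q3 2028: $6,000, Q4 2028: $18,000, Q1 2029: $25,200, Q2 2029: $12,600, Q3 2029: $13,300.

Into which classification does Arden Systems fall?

Total aggregate cash receipts: $6,600 + $19,300 + $17,200 + $23,000 + $29,900 + $11,000 + $6,000 + $18,000 + $25,200 + $12,600 + $13,300 = $182,100.
$170,000 < $182,100 ≤ $200,000, so Band 2 applies.

Band 2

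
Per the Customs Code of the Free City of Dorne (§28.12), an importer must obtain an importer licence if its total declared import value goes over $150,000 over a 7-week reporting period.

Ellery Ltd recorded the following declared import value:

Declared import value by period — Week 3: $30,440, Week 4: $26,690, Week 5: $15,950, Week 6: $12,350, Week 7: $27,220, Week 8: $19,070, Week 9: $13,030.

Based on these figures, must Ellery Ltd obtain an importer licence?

Total declared import value: $30,440 + $26,690 + $15,950 + $12,350 + $27,220 + $19,070 + $13,030 = $144,750.
$144,750 ≤ $150,000, so the threshold is not exceeded.

No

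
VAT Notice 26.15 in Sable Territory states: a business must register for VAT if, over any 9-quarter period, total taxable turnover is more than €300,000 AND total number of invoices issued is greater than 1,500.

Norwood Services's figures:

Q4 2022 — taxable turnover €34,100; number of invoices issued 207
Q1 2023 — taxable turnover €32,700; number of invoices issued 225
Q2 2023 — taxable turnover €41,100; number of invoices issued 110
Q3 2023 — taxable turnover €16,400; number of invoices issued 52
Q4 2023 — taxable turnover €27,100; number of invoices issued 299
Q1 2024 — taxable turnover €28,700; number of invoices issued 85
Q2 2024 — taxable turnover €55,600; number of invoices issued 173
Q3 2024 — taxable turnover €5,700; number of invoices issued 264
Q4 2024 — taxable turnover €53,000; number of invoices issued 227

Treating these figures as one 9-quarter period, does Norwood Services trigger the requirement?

Total taxable turnover: €34,100 + €32,700 + €41,100 + €16,400 + €27,100 + €28,700 + €55,600 + €5,700 + €53,000 = €294,400 (≤ €300,000).
Total number of invoices issued: 207 + 225 + 110 + 52 + 299 + 85 + 173 + 264 + 227 = 1,642 (> 1,500).
The test is 'and': the rule requires both, and at least one is not exceeded.

No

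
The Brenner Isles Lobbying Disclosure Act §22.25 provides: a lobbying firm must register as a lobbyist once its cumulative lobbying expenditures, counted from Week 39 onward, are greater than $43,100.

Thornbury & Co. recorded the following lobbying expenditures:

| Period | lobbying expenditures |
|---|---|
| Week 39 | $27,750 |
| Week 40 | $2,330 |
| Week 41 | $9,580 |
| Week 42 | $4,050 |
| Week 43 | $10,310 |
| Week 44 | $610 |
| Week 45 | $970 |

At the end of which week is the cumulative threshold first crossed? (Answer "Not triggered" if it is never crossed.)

Through Week 39: $27,750
Through Week 40: $30,080
Through Week 41: $39,660
Through Week 42: $43,710 ← exceeds threshold

Week 42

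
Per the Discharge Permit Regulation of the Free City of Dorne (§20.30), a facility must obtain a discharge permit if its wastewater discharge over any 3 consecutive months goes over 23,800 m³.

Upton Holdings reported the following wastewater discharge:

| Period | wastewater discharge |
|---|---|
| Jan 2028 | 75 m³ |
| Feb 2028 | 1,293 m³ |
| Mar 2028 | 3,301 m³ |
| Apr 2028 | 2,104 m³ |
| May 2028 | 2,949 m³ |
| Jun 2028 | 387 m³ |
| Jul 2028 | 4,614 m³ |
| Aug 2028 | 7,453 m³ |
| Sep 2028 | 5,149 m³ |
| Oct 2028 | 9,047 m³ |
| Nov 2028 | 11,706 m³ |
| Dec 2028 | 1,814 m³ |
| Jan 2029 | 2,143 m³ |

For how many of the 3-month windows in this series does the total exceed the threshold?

Jan 2028–Mar 2028: 75 m³ + 1,293 m³ + 3,301 m³ = 4,669 m³ (under)
Feb 2028–Apr 2028: 1,293 m³ + 3,301 m³ + 2,104 m³ = 6,698 m³ (under)
Mar 2028–May 2028: 3,301 m³ + 2,104 m³ + 2,949 m³ = 8,354 m³ (under)
Apr 2028–Jun 2028: 2,104 m³ + 2,949 m³ + 387 m³ = 5,440 m³ (under)
May 2028–Jul 2028: 2,949 m³ + 387 m³ + 4,614 m³ = 7,950 m³ (under)
Jun 2028–Aug 2028: 387 m³ + 4,614 m³ + 7,453 m³ = 12,454 m³ (under)
Jul 2028–Sep 2028: 4,614 m³ + 7,453 m³ + 5,149 m³ = 17,216 m³ (under)
Aug 2028–Oct 2028: 7,453 m³ + 5,149 m³ + 9,047 m³ = 21,649 m³ (under)
Sep 2028–Nov 2028: 5,149 m³ + 9,047 m³ + 11,706 m³ = 25,902 m³ (over)
Oct 2028–Dec 2028: 9,047 m³ + 11,706 m³ + 1,814 m³ = 22,567 m³ (under)
Nov 2028–Jan 2029: 11,706 m³ + 1,814 m³ + 2,143 m³ = 15,663 m³ (under)
1 window exceeds the threshold.

1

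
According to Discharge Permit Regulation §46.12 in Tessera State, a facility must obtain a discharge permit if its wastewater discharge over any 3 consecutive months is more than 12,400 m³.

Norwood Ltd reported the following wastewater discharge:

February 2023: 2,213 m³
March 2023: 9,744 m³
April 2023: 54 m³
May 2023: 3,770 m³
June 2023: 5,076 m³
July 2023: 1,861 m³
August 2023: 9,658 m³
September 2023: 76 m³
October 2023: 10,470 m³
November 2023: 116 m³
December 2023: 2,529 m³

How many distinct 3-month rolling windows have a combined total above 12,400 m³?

4

February 2023–April 2023: 2,213 m³ + 9,744 m³ + 54 m³ = 12,011 m³ (under)
March 2023–May 2023: 9,744 m³ + 54 m³ + 3,770 m³ = 13,568 m³ (over)
April 2023–June 2023: 54 m³ + 3,770 m³ + 5,076 m³ = 8,900 m³ (under)
May 2023–July 2023: 3,770 m³ + 5,076 m³ + 1,861 m³ = 10,707 m³ (under)
June 2023–August 2023: 5,076 m³ + 1,861 m³ + 9,658 m³ = 16,595 m³ (over)
July 2023–September 2023: 1,861 m³ + 9,658 m³ + 76 m³ = 11,595 m³ (under)
August 2023–October 2023: 9,658 m³ + 76 m³ + 10,470 m³ = 20,204 m³ (over)
September 2023–November 2023: 76 m³ + 10,470 m³ + 116 m³ = 10,662 m³ (under)
October 2023–December 2023: 10,470 m³ + 116 m³ + 2,529 m³ = 13,115 m³ (over)
4 windows exceed the threshold.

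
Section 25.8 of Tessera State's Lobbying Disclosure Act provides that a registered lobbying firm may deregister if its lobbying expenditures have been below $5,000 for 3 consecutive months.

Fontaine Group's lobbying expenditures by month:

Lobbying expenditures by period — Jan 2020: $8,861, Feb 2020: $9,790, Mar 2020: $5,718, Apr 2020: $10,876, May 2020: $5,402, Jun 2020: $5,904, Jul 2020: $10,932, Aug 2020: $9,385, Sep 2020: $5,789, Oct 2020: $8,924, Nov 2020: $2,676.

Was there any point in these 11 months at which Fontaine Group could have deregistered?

Months below $5,000: Nov 2020.
Longest run of consecutive months below the threshold: 1.
1 < 3, so Fontaine Group never became eligible.

No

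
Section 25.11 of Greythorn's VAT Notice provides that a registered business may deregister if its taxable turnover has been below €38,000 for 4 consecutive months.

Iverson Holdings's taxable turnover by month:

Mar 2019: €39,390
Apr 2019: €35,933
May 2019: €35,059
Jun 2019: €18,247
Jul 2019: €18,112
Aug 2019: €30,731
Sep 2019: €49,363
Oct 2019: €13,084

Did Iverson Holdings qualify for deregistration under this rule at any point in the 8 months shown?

Months below €38,000: Apr 2019, May 2019, Jun 2019, Jul 2019, Aug 2019, Oct 2019.
Longest run of consecutive months below the threshold: 5.
5 ≥ 4, so Iverson Holdings became eligible.

Yes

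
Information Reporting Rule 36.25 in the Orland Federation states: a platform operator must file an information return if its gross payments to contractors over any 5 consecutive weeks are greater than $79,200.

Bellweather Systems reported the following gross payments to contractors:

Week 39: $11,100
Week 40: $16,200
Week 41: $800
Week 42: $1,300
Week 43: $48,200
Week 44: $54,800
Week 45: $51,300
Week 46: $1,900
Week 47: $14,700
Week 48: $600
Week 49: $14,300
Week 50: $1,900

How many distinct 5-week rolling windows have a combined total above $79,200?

Week 39–Week 43: $11,100 + $16,200 + $800 + $1,300 + $48,200 = $77,600 (under)
Week 40–Week 44: $16,200 + $800 + $1,300 + $48,200 + $54,800 = $121,300 (over)
Week 41–Week 45: $800 + $1,300 + $48,200 + $54,800 + $51,300 = $156,400 (over)
Week 42–Week 46: $1,300 + $48,200 + $54,800 + $51,300 + $1,900 = $157,500 (over)
Week 43–Week 47: $48,200 + $54,800 + $51,300 + $1,900 + $14,700 = $170,900 (over)
Week 44–Week 48: $54,800 + $51,300 + $1,900 + $14,700 + $600 = $123,300 (over)
Week 45–Week 49: $51,300 + $1,900 + $14,700 + $600 + $14,300 = $82,800 (over)
Week 46–Week 50: $1,900 + $14,700 + $600 + $14,300 + $1,900 = $33,400 (under)
6 windows exceed the threshold.

6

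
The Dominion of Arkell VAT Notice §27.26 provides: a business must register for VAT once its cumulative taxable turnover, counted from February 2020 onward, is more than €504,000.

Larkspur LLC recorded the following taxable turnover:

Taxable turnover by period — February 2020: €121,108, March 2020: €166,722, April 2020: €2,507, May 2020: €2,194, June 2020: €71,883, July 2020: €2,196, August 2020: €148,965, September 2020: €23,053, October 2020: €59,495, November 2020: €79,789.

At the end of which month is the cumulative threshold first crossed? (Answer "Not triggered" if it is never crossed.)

Through February 2020: €121,108
Through March 2020: €287,830
Through April 2020: €290,337
Through May 2020: €292,531
Through June 2020: €364,414
Through July 2020: €366,610
Through August 2020: €515,575 ← exceeds threshold

August 2020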